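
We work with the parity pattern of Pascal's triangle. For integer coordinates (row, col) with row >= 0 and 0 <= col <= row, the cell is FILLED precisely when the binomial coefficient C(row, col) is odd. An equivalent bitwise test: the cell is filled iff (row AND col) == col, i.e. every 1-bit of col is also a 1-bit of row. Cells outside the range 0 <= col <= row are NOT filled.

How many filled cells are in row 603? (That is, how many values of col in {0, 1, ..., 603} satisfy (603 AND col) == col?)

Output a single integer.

Answer: 64

Derivation:
603 in binary = 1001011011
popcount(603) = number of 1-bits in 1001011011 = 6
A col c satisfies (603 AND c) == c iff every set bit of c is also set in 603; each of the 6 set bits of 603 can independently be on or off in c.
count = 2^6 = 64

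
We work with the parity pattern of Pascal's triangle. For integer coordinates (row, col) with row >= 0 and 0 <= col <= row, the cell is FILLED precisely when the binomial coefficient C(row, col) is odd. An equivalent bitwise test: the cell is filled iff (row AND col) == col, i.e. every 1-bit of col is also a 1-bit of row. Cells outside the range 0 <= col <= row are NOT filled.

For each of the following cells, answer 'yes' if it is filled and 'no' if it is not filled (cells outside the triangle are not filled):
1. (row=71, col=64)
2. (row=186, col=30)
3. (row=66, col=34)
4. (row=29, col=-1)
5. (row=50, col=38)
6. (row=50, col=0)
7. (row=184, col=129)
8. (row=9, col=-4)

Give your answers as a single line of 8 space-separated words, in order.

Answer: yes no no no no yes no no

Derivation:
(71,64): row=0b1000111, col=0b1000000, row AND col = 0b1000000 = 64; 64 == 64 -> filled
(186,30): row=0b10111010, col=0b11110, row AND col = 0b11010 = 26; 26 != 30 -> empty
(66,34): row=0b1000010, col=0b100010, row AND col = 0b10 = 2; 2 != 34 -> empty
(29,-1): col outside [0, 29] -> not filled
(50,38): row=0b110010, col=0b100110, row AND col = 0b100010 = 34; 34 != 38 -> empty
(50,0): row=0b110010, col=0b0, row AND col = 0b0 = 0; 0 == 0 -> filled
(184,129): row=0b10111000, col=0b10000001, row AND col = 0b10000000 = 128; 128 != 129 -> empty
(9,-4): col outside [0, 9] -> not filled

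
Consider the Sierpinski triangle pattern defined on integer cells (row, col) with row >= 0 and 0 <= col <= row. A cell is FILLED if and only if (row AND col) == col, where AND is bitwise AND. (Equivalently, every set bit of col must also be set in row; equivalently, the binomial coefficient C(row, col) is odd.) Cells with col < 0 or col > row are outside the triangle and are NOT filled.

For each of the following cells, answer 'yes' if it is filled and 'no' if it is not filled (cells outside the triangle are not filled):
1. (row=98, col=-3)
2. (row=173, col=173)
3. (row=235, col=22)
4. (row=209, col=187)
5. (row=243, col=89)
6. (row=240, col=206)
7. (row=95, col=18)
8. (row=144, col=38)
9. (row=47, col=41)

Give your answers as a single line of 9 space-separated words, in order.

(98,-3): col outside [0, 98] -> not filled
(173,173): row=0b10101101, col=0b10101101, row AND col = 0b10101101 = 173; 173 == 173 -> filled
(235,22): row=0b11101011, col=0b10110, row AND col = 0b10 = 2; 2 != 22 -> empty
(209,187): row=0b11010001, col=0b10111011, row AND col = 0b10010001 = 145; 145 != 187 -> empty
(243,89): row=0b11110011, col=0b1011001, row AND col = 0b1010001 = 81; 81 != 89 -> empty
(240,206): row=0b11110000, col=0b11001110, row AND col = 0b11000000 = 192; 192 != 206 -> empty
(95,18): row=0b1011111, col=0b10010, row AND col = 0b10010 = 18; 18 == 18 -> filled
(144,38): row=0b10010000, col=0b100110, row AND col = 0b0 = 0; 0 != 38 -> empty
(47,41): row=0b101111, col=0b101001, row AND col = 0b101001 = 41; 41 == 41 -> filled

Answer: no yes no no no no yes no yes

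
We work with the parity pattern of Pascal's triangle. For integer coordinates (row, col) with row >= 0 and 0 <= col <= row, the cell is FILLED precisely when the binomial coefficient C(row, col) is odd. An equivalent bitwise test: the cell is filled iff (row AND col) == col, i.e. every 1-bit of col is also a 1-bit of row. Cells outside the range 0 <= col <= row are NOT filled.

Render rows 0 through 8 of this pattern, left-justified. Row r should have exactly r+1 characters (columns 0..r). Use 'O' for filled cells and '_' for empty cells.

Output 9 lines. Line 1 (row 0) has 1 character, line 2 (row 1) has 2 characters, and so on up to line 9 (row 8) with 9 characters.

r0=0: O
r1=1: OO
r2=10: O_O
r3=11: OOOO
r4=100: O___O
r5=101: OO__OO
r6=110: O_O_O_O
r7=111: OOOOOOOO
r8=1000: O_______O

Answer: O
OO
O_O
OOOO
O___O
OO__OO
O_O_O_O
OOOOOOOO
O_______O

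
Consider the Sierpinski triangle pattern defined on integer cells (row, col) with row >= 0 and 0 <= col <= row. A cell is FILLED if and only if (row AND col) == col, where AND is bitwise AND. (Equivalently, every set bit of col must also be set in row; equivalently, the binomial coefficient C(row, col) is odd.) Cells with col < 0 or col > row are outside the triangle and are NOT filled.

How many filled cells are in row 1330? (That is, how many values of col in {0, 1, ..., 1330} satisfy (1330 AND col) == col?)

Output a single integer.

Answer: 32

Derivation:
1330 in binary = 10100110010
popcount(1330) = number of 1-bits in 10100110010 = 5
A col c satisfies (1330 AND c) == c iff every set bit of c is also set in 1330; each of the 5 set bits of 1330 can independently be on or off in c.
count = 2^5 = 32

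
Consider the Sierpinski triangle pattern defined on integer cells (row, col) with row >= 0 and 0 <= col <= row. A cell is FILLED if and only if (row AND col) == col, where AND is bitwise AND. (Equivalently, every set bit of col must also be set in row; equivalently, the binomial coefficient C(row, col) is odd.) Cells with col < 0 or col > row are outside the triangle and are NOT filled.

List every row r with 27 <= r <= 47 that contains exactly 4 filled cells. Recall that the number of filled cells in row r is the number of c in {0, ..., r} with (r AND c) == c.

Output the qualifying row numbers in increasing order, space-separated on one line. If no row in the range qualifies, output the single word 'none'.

Answer: 33 34 36 40

Derivation:
Row r has 2^popcount(r) filled cells, so we need popcount(r) = log2(4) = 2.
Scan r = 27..47 and keep those with exactly 2 one-bits:
r=27=11011 popcount=4 -> skip
r=28=11100 popcount=3 -> skip
r=29=11101 popcount=4 -> skip
r=30=11110 popcount=4 -> skip
r=31=11111 popcount=5 -> skip
r=32=100000 popcount=1 -> skip
r=33=100001 popcount=2 -> KEEP
r=34=100010 popcount=2 -> KEEP
r=35=100011 popcount=3 -> skip
r=36=100100 popcount=2 -> KEEP
r=37=100101 popcount=3 -> skip
r=38=100110 popcount=3 -> skip
r=39=100111 popcount=4 -> skip
r=40=101000 popcount=2 -> KEEP
r=41=101001 popcount=3 -> skip
r=42=101010 popcount=3 -> skip
r=43=101011 popcount=4 -> skip
r=44=101100 popcount=3 -> skip
r=45=101101 popcount=4 -> skip
r=46=101110 popcount=4 -> skip
r=47=101111 popcount=5 -> skip
Kept rows: 33 34 36 40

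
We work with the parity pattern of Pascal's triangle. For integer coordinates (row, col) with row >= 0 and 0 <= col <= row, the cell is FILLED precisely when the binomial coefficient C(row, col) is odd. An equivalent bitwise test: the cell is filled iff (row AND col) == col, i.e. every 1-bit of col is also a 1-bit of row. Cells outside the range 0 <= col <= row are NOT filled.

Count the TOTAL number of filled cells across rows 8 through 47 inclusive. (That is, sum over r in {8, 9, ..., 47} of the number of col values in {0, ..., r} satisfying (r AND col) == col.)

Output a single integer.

Answer: 378

Derivation:
r8=1000 pc1: +2 =2
r9=1001 pc2: +4 =6
r10=1010 pc2: +4 =10
r11=1011 pc3: +8 =18
r12=1100 pc2: +4 =22
r13=1101 pc3: +8 =30
r14=1110 pc3: +8 =38
r15=1111 pc4: +16 =54
r16=10000 pc1: +2 =56
r17=10001 pc2: +4 =60
r18=10010 pc2: +4 =64
r19=10011 pc3: +8 =72
r20=10100 pc2: +4 =76
r21=10101 pc3: +8 =84
r22=10110 pc3: +8 =92
r23=10111 pc4: +16 =108
r24=11000 pc2: +4 =112
r25=11001 pc3: +8 =120
r26=11010 pc3: +8 =128
r27=11011 pc4: +16 =144
r28=11100 pc3: +8 =152
r29=11101 pc4: +16 =168
r30=11110 pc4: +16 =184
r31=11111 pc5: +32 =216
r32=100000 pc1: +2 =218
r33=100001 pc2: +4 =222
r34=100010 pc2: +4 =226
r35=100011 pc3: +8 =234
r36=100100 pc2: +4 =238
r37=100101 pc3: +8 =246
r38=100110 pc3: +8 =254
r39=100111 pc4: +16 =270
r40=101000 pc2: +4 =274
r41=101001 pc3: +8 =282
r42=101010 pc3: +8 =290
r43=101011 pc4: +16 =306
r44=101100 pc3: +8 =314
r45=101101 pc4: +16 =330
r46=101110 pc4: +16 =346
r47=101111 pc5: +32 =378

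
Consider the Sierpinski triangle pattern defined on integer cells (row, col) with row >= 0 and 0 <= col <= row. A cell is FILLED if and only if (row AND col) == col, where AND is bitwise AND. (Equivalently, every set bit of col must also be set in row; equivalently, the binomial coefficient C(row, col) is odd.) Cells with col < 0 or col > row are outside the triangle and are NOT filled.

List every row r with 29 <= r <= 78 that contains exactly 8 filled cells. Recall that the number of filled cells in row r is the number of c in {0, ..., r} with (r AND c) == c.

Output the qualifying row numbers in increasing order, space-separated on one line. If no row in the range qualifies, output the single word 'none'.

Answer: 35 37 38 41 42 44 49 50 52 56 67 69 70 73 74 76

Derivation:
Row r has 2^popcount(r) filled cells, so we need popcount(r) = log2(8) = 3.
Scan r = 29..78 and keep those with exactly 3 one-bits:
r=29=11101 popcount=4 -> skip
r=30=11110 popcount=4 -> skip
r=31=11111 popcount=5 -> skip
r=32=100000 popcount=1 -> skip
r=33=100001 popcount=2 -> skip
r=34=100010 popcount=2 -> skip
r=35=100011 popcount=3 -> KEEP
r=36=100100 popcount=2 -> skip
r=37=100101 popcount=3 -> KEEP
r=38=100110 popcount=3 -> KEEP
r=39=100111 popcount=4 -> skip
r=40=101000 popcount=2 -> skip
r=41=101001 popcount=3 -> KEEP
r=42=101010 popcount=3 -> KEEP
r=43=101011 popcount=4 -> skip
r=44=101100 popcount=3 -> KEEP
r=45=101101 popcount=4 -> skip
r=46=101110 popcount=4 -> skip
r=47=101111 popcount=5 -> skip
r=48=110000 popcount=2 -> skip
r=49=110001 popcount=3 -> KEEP
r=50=110010 popcount=3 -> KEEP
r=51=110011 popcount=4 -> skip
r=52=110100 popcount=3 -> KEEP
r=53=110101 popcount=4 -> skip
r=54=110110 popcount=4 -> skip
r=55=110111 popcount=5 -> skip
r=56=111000 popcount=3 -> KEEP
r=57=111001 popcount=4 -> skip
r=58=111010 popcount=4 -> skip
r=59=111011 popcount=5 -> skip
r=60=111100 popcount=4 -> skip
r=61=111101 popcount=5 -> skip
r=62=111110 popcount=5 -> skip
r=63=111111 popcount=6 -> skip
r=64=1000000 popcount=1 -> skip
r=65=1000001 popcount=2 -> skip
r=66=1000010 popcount=2 -> skip
r=67=1000011 popcount=3 -> KEEP
r=68=1000100 popcount=2 -> skip
r=69=1000101 popcount=3 -> KEEP
r=70=1000110 popcount=3 -> KEEP
r=71=1000111 popcount=4 -> skip
r=72=1001000 popcount=2 -> skip
r=73=1001001 popcount=3 -> KEEP
r=74=1001010 popcount=3 -> KEEP
r=75=1001011 popcount=4 -> skip
r=76=1001100 popcount=3 -> KEEP
r=77=1001101 popcount=4 -> skip
r=78=1001110 popcount=4 -> skip
Kept rows: 35 37 38 41 42 44 49 50 52 56 67 69 70 73 74 76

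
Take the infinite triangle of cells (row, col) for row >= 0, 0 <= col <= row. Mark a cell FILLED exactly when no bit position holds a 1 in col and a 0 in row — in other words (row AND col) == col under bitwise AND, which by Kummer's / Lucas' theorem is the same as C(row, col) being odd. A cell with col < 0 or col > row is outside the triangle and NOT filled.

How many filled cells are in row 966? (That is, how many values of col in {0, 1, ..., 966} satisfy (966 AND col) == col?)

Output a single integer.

Answer: 64

Derivation:
966 in binary = 1111000110
popcount(966) = number of 1-bits in 1111000110 = 6
A col c satisfies (966 AND c) == c iff every set bit of c is also set in 966; each of the 6 set bits of 966 can independently be on or off in c.
count = 2^6 = 64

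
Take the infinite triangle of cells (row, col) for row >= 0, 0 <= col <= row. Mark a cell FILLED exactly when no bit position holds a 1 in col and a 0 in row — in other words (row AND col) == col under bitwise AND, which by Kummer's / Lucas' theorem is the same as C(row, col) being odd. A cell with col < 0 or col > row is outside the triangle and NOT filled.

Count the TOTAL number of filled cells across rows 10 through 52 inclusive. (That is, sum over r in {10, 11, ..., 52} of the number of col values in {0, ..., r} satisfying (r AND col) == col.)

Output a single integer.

r10=1010 pc2: +4 =4
r11=1011 pc3: +8 =12
r12=1100 pc2: +4 =16
r13=1101 pc3: +8 =24
r14=1110 pc3: +8 =32
r15=1111 pc4: +16 =48
r16=10000 pc1: +2 =50
r17=10001 pc2: +4 =54
r18=10010 pc2: +4 =58
r19=10011 pc3: +8 =66
r20=10100 pc2: +4 =70
r21=10101 pc3: +8 =78
r22=10110 pc3: +8 =86
r23=10111 pc4: +16 =102
r24=11000 pc2: +4 =106
r25=11001 pc3: +8 =114
r26=11010 pc3: +8 =122
r27=11011 pc4: +16 =138
r28=11100 pc3: +8 =146
r29=11101 pc4: +16 =162
r30=11110 pc4: +16 =178
r31=11111 pc5: +32 =210
r32=100000 pc1: +2 =212
r33=100001 pc2: +4 =216
r34=100010 pc2: +4 =220
r35=100011 pc3: +8 =228
r36=100100 pc2: +4 =232
r37=100101 pc3: +8 =240
r38=100110 pc3: +8 =248
r39=100111 pc4: +16 =264
r40=101000 pc2: +4 =268
r41=101001 pc3: +8 =276
r42=101010 pc3: +8 =284
r43=101011 pc4: +16 =300
r44=101100 pc3: +8 =308
r45=101101 pc4: +16 =324
r46=101110 pc4: +16 =340
r47=101111 pc5: +32 =372
r48=110000 pc2: +4 =376
r49=110001 pc3: +8 =384
r50=110010 pc3: +8 =392
r51=110011 pc4: +16 =408
r52=110100 pc3: +8 =416

Answer: 416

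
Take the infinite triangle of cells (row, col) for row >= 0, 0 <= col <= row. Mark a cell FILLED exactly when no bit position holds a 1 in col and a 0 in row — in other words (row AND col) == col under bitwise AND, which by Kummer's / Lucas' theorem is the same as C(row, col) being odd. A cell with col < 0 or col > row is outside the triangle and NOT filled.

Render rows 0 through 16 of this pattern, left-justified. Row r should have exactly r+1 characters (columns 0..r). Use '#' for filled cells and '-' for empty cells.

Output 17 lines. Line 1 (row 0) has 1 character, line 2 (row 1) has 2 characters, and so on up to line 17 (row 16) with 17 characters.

Answer: #
##
#-#
####
#---#
##--##
#-#-#-#
########
#-------#
##------##
#-#-----#-#
####----####
#---#---#---#
##--##--##--##
#-#-#-#-#-#-#-#
################
#---------------#

Derivation:
r0=0: #
r1=1: ##
r2=10: #-#
r3=11: ####
r4=100: #---#
r5=101: ##--##
r6=110: #-#-#-#
r7=111: ########
r8=1000: #-------#
r9=1001: ##------##
r10=1010: #-#-----#-#
r11=1011: ####----####
r12=1100: #---#---#---#
r13=1101: ##--##--##--##
r14=1110: #-#-#-#-#-#-#-#
r15=1111: ################
r16=10000: #---------------#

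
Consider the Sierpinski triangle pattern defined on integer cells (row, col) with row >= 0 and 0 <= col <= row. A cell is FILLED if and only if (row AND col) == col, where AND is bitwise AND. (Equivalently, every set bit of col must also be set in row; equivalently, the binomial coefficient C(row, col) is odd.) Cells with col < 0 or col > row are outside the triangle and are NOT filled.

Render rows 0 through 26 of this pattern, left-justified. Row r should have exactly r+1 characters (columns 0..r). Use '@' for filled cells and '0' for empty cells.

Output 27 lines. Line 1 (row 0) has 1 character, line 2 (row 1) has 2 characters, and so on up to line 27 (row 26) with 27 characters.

r0=0: @
r1=1: @@
r2=10: @0@
r3=11: @@@@
r4=100: @000@
r5=101: @@00@@
r6=110: @0@0@0@
r7=111: @@@@@@@@
r8=1000: @0000000@
r9=1001: @@000000@@
r10=1010: @0@00000@0@
r11=1011: @@@@0000@@@@
r12=1100: @000@000@000@
r13=1101: @@00@@00@@00@@
r14=1110: @0@0@0@0@0@0@0@
r15=1111: @@@@@@@@@@@@@@@@
r16=10000: @000000000000000@
r17=10001: @@00000000000000@@
r18=10010: @0@0000000000000@0@
r19=10011: @@@@000000000000@@@@
r20=10100: @000@00000000000@000@
r21=10101: @@00@@0000000000@@00@@
r22=10110: @0@0@0@000000000@0@0@0@
r23=10111: @@@@@@@@00000000@@@@@@@@
r24=11000: @0000000@0000000@0000000@
r25=11001: @@000000@@000000@@000000@@
r26=11010: @0@00000@0@00000@0@00000@0@

Answer: @
@@
@0@
@@@@
@000@
@@00@@
@0@0@0@
@@@@@@@@
@0000000@
@@000000@@
@0@00000@0@
@@@@0000@@@@
@000@000@000@
@@00@@00@@00@@
@0@0@0@0@0@0@0@
@@@@@@@@@@@@@@@@
@000000000000000@
@@00000000000000@@
@0@0000000000000@0@
@@@@000000000000@@@@
@000@00000000000@000@
@@00@@0000000000@@00@@
@0@0@0@000000000@0@0@0@
@@@@@@@@00000000@@@@@@@@
@0000000@0000000@0000000@
@@000000@@000000@@000000@@
@0@00000@0@00000@0@00000@0@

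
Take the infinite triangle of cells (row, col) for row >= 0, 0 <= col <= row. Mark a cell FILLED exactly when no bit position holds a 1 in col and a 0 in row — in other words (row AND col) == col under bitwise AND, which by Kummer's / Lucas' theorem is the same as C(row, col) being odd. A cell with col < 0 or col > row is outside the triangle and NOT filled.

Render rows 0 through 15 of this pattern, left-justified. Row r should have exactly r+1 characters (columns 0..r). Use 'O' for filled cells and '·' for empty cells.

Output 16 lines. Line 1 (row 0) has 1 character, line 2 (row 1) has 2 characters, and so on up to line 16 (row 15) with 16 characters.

r0=0: O
r1=1: OO
r2=10: O·O
r3=11: OOOO
r4=100: O···O
r5=101: OO··OO
r6=110: O·O·O·O
r7=111: OOOOOOOO
r8=1000: O·······O
r9=1001: OO······OO
r10=1010: O·O·····O·O
r11=1011: OOOO····OOOO
r12=1100: O···O···O···O
r13=1101: OO··OO··OO··OO
r14=1110: O·O·O·O·O·O·O·O
r15=1111: OOOOOOOOOOOOOOOO

Answer: O
OO
O·O
OOOO
O···O
OO··OO
O·O·O·O
OOOOOOOO
O·······O
OO······OO
O·O·····O·O
OOOO····OOOO
O···O···O···O
OO··OO··OO··OO
O·O·O·O·O·O·O·O
OOOOOOOOOOOOOOOO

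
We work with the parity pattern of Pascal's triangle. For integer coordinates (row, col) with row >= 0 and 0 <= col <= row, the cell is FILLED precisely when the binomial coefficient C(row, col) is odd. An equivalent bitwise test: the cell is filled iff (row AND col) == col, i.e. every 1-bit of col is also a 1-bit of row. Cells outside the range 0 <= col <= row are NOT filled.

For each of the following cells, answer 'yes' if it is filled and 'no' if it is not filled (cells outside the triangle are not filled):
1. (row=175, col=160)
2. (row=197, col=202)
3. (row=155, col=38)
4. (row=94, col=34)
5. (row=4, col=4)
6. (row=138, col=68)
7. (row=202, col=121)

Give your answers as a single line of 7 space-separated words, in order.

Answer: yes no no no yes no no

Derivation:
(175,160): row=0b10101111, col=0b10100000, row AND col = 0b10100000 = 160; 160 == 160 -> filled
(197,202): col outside [0, 197] -> not filled
(155,38): row=0b10011011, col=0b100110, row AND col = 0b10 = 2; 2 != 38 -> empty
(94,34): row=0b1011110, col=0b100010, row AND col = 0b10 = 2; 2 != 34 -> empty
(4,4): row=0b100, col=0b100, row AND col = 0b100 = 4; 4 == 4 -> filled
(138,68): row=0b10001010, col=0b1000100, row AND col = 0b0 = 0; 0 != 68 -> empty
(202,121): row=0b11001010, col=0b1111001, row AND col = 0b1001000 = 72; 72 != 121 -> empty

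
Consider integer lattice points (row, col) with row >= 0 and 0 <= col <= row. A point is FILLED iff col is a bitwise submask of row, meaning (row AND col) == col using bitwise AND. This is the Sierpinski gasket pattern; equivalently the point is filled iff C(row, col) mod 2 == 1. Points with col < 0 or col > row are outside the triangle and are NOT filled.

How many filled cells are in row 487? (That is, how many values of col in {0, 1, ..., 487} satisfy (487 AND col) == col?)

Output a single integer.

Answer: 128

Derivation:
487 in binary = 111100111
popcount(487) = number of 1-bits in 111100111 = 7
A col c satisfies (487 AND c) == c iff every set bit of c is also set in 487; each of the 7 set bits of 487 can independently be on or off in c.
count = 2^7 = 128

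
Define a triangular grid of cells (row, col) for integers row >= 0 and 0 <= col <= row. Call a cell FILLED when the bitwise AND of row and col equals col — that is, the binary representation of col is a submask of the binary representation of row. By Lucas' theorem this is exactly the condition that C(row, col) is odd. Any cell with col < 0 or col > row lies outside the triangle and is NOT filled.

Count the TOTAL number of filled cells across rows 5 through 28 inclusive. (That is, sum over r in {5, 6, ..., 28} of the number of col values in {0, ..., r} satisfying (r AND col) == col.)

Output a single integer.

Answer: 168

Derivation:
r5=101 pc2: +4 =4
r6=110 pc2: +4 =8
r7=111 pc3: +8 =16
r8=1000 pc1: +2 =18
r9=1001 pc2: +4 =22
r10=1010 pc2: +4 =26
r11=1011 pc3: +8 =34
r12=1100 pc2: +4 =38
r13=1101 pc3: +8 =46
r14=1110 pc3: +8 =54
r15=1111 pc4: +16 =70
r16=10000 pc1: +2 =72
r17=10001 pc2: +4 =76
r18=10010 pc2: +4 =80
r19=10011 pc3: +8 =88
r20=10100 pc2: +4 =92
r21=10101 pc3: +8 =100
r22=10110 pc3: +8 =108
r23=10111 pc4: +16 =124
r24=11000 pc2: +4 =128
r25=11001 pc3: +8 =136
r26=11010 pc3: +8 =144
r27=11011 pc4: +16 =160
r28=11100 pc3: +8 =168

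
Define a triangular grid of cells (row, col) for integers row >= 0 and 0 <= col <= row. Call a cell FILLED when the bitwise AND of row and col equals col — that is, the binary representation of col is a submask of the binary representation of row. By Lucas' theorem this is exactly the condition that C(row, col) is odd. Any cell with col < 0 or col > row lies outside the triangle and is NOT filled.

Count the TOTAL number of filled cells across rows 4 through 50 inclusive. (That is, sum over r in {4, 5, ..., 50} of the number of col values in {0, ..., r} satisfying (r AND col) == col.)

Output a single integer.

r4=100 pc1: +2 =2
r5=101 pc2: +4 =6
r6=110 pc2: +4 =10
r7=111 pc3: +8 =18
r8=1000 pc1: +2 =20
r9=1001 pc2: +4 =24
r10=1010 pc2: +4 =28
r11=1011 pc3: +8 =36
r12=1100 pc2: +4 =40
r13=1101 pc3: +8 =48
r14=1110 pc3: +8 =56
r15=1111 pc4: +16 =72
r16=10000 pc1: +2 =74
r17=10001 pc2: +4 =78
r18=10010 pc2: +4 =82
r19=10011 pc3: +8 =90
r20=10100 pc2: +4 =94
r21=10101 pc3: +8 =102
r22=10110 pc3: +8 =110
r23=10111 pc4: +16 =126
r24=11000 pc2: +4 =130
r25=11001 pc3: +8 =138
r26=11010 pc3: +8 =146
r27=11011 pc4: +16 =162
r28=11100 pc3: +8 =170
r29=11101 pc4: +16 =186
r30=11110 pc4: +16 =202
r31=11111 pc5: +32 =234
r32=100000 pc1: +2 =236
r33=100001 pc2: +4 =240
r34=100010 pc2: +4 =244
r35=100011 pc3: +8 =252
r36=100100 pc2: +4 =256
r37=100101 pc3: +8 =264
r38=100110 pc3: +8 =272
r39=100111 pc4: +16 =288
r40=101000 pc2: +4 =292
r41=101001 pc3: +8 =300
r42=101010 pc3: +8 =308
r43=101011 pc4: +16 =324
r44=101100 pc3: +8 =332
r45=101101 pc4: +16 =348
r46=101110 pc4: +16 =364
r47=101111 pc5: +32 =396
r48=110000 pc2: +4 =400
r49=110001 pc3: +8 =408
r50=110010 pc3: +8 =416

Answer: 416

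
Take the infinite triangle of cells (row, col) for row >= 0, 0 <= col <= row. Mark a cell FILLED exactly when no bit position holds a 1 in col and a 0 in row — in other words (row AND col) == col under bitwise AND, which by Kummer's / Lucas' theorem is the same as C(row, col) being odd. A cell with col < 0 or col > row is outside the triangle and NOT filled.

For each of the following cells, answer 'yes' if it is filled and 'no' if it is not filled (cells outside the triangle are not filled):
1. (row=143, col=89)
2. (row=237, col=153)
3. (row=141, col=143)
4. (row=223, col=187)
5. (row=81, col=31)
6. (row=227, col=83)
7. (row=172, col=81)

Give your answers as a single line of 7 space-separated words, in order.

Answer: no no no no no no no

Derivation:
(143,89): row=0b10001111, col=0b1011001, row AND col = 0b1001 = 9; 9 != 89 -> empty
(237,153): row=0b11101101, col=0b10011001, row AND col = 0b10001001 = 137; 137 != 153 -> empty
(141,143): col outside [0, 141] -> not filled
(223,187): row=0b11011111, col=0b10111011, row AND col = 0b10011011 = 155; 155 != 187 -> empty
(81,31): row=0b1010001, col=0b11111, row AND col = 0b10001 = 17; 17 != 31 -> empty
(227,83): row=0b11100011, col=0b1010011, row AND col = 0b1000011 = 67; 67 != 83 -> empty
(172,81): row=0b10101100, col=0b1010001, row AND col = 0b0 = 0; 0 != 81 -> empty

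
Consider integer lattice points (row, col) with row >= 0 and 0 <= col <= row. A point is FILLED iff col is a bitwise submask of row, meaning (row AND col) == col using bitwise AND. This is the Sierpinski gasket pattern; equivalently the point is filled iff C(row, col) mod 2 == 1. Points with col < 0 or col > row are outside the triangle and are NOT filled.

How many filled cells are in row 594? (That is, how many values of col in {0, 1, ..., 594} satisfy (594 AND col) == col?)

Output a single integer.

Answer: 16

Derivation:
594 in binary = 1001010010
popcount(594) = number of 1-bits in 1001010010 = 4
A col c satisfies (594 AND c) == c iff every set bit of c is also set in 594; each of the 4 set bits of 594 can independently be on or off in c.
count = 2^4 = 16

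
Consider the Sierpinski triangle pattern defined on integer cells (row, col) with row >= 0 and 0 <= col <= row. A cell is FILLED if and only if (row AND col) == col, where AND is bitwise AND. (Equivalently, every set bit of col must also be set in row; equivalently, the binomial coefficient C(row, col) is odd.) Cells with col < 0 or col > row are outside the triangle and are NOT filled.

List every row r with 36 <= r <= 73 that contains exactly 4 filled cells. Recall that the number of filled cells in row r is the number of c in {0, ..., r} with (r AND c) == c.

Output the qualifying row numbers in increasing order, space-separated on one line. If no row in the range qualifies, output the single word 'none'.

Answer: 36 40 48 65 66 68 72

Derivation:
Row r has 2^popcount(r) filled cells, so we need popcount(r) = log2(4) = 2.
Scan r = 36..73 and keep those with exactly 2 one-bits:
r=36=100100 popcount=2 -> KEEP
r=37=100101 popcount=3 -> skip
r=38=100110 popcount=3 -> skip
r=39=100111 popcount=4 -> skip
r=40=101000 popcount=2 -> KEEP
r=41=101001 popcount=3 -> skip
r=42=101010 popcount=3 -> skip
r=43=101011 popcount=4 -> skip
r=44=101100 popcount=3 -> skip
r=45=101101 popcount=4 -> skip
r=46=101110 popcount=4 -> skip
r=47=101111 popcount=5 -> skip
r=48=110000 popcount=2 -> KEEP
r=49=110001 popcount=3 -> skip
r=50=110010 popcount=3 -> skip
r=51=110011 popcount=4 -> skip
r=52=110100 popcount=3 -> skip
r=53=110101 popcount=4 -> skip
r=54=110110 popcount=4 -> skip
r=55=110111 popcount=5 -> skip
r=56=111000 popcount=3 -> skip
r=57=111001 popcount=4 -> skip
r=58=111010 popcount=4 -> skip
r=59=111011 popcount=5 -> skip
r=60=111100 popcount=4 -> skip
r=61=111101 popcount=5 -> skip
r=62=111110 popcount=5 -> skip
r=63=111111 popcount=6 -> skip
r=64=1000000 popcount=1 -> skip
r=65=1000001 popcount=2 -> KEEP
r=66=1000010 popcount=2 -> KEEP
r=67=1000011 popcount=3 -> skip
r=68=1000100 popcount=2 -> KEEP
r=69=1000101 popcount=3 -> skip
r=70=1000110 popcount=3 -> skip
r=71=1000111 popcount=4 -> skip
r=72=1001000 popcount=2 -> KEEP
r=73=1001001 popcount=3 -> skip
Kept rows: 36 40 48 65 66 68 72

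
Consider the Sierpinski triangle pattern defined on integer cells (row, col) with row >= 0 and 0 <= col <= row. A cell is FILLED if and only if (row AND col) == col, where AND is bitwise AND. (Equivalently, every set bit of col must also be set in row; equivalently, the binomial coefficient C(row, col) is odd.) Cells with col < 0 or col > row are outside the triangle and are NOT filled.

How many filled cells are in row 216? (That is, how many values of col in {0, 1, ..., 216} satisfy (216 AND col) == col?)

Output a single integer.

Answer: 16

Derivation:
216 in binary = 11011000
popcount(216) = number of 1-bits in 11011000 = 4
A col c satisfies (216 AND c) == c iff every set bit of c is also set in 216; each of the 4 set bits of 216 can independently be on or off in c.
count = 2^4 = 16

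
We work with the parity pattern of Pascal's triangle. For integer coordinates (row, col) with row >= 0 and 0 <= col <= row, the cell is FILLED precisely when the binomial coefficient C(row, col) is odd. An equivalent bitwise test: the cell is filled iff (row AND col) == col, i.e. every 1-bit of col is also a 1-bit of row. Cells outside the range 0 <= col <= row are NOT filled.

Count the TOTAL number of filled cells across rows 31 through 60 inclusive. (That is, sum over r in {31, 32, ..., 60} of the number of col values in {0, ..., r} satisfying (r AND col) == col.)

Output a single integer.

r31=11111 pc5: +32 =32
r32=100000 pc1: +2 =34
r33=100001 pc2: +4 =38
r34=100010 pc2: +4 =42
r35=100011 pc3: +8 =50
r36=100100 pc2: +4 =54
r37=100101 pc3: +8 =62
r38=100110 pc3: +8 =70
r39=100111 pc4: +16 =86
r40=101000 pc2: +4 =90
r41=101001 pc3: +8 =98
r42=101010 pc3: +8 =106
r43=101011 pc4: +16 =122
r44=101100 pc3: +8 =130
r45=101101 pc4: +16 =146
r46=101110 pc4: +16 =162
r47=101111 pc5: +32 =194
r48=110000 pc2: +4 =198
r49=110001 pc3: +8 =206
r50=110010 pc3: +8 =214
r51=110011 pc4: +16 =230
r52=110100 pc3: +8 =238
r53=110101 pc4: +16 =254
r54=110110 pc4: +16 =270
r55=110111 pc5: +32 =302
r56=111000 pc3: +8 =310
r57=111001 pc4: +16 =326
r58=111010 pc4: +16 =342
r59=111011 pc5: +32 =374
r60=111100 pc4: +16 =390

Answer: 390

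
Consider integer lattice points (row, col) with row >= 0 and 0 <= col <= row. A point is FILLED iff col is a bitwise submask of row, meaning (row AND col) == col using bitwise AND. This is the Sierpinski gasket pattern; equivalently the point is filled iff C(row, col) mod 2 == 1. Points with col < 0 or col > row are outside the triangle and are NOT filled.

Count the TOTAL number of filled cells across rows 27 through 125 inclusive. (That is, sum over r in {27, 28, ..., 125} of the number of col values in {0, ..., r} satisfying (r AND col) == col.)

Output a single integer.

r27=11011 pc4: +16 =16
r28=11100 pc3: +8 =24
r29=11101 pc4: +16 =40
r30=11110 pc4: +16 =56
r31=11111 pc5: +32 =88
r32=100000 pc1: +2 =90
r33=100001 pc2: +4 =94
r34=100010 pc2: +4 =98
r35=100011 pc3: +8 =106
r36=100100 pc2: +4 =110
r37=100101 pc3: +8 =118
r38=100110 pc3: +8 =126
r39=100111 pc4: +16 =142
r40=101000 pc2: +4 =146
r41=101001 pc3: +8 =154
r42=101010 pc3: +8 =162
r43=101011 pc4: +16 =178
r44=101100 pc3: +8 =186
r45=101101 pc4: +16 =202
r46=101110 pc4: +16 =218
r47=101111 pc5: +32 =250
r48=110000 pc2: +4 =254
r49=110001 pc3: +8 =262
r50=110010 pc3: +8 =270
r51=110011 pc4: +16 =286
r52=110100 pc3: +8 =294
r53=110101 pc4: +16 =310
r54=110110 pc4: +16 =326
r55=110111 pc5: +32 =358
r56=111000 pc3: +8 =366
r57=111001 pc4: +16 =382
r58=111010 pc4: +16 =398
r59=111011 pc5: +32 =430
r60=111100 pc4: +16 =446
r61=111101 pc5: +32 =478
r62=111110 pc5: +32 =510
r63=111111 pc6: +64 =574
r64=1000000 pc1: +2 =576
r65=1000001 pc2: +4 =580
r66=1000010 pc2: +4 =584
r67=1000011 pc3: +8 =592
r68=1000100 pc2: +4 =596
r69=1000101 pc3: +8 =604
r70=1000110 pc3: +8 =612
r71=1000111 pc4: +16 =628
r72=1001000 pc2: +4 =632
r73=1001001 pc3: +8 =640
r74=1001010 pc3: +8 =648
r75=1001011 pc4: +16 =664
r76=1001100 pc3: +8 =672
r77=1001101 pc4: +16 =688
r78=1001110 pc4: +16 =704
r79=1001111 pc5: +32 =736
r80=1010000 pc2: +4 =740
r81=1010001 pc3: +8 =748
r82=1010010 pc3: +8 =756
r83=1010011 pc4: +16 =772
r84=1010100 pc3: +8 =780
r85=1010101 pc4: +16 =796
r86=1010110 pc4: +16 =812
r87=1010111 pc5: +32 =844
r88=1011000 pc3: +8 =852
r89=1011001 pc4: +16 =868
r90=1011010 pc4: +16 =884
r91=1011011 pc5: +32 =916
r92=1011100 pc4: +16 =932
r93=1011101 pc5: +32 =964
r94=1011110 pc5: +32 =996
r95=1011111 pc6: +64 =1060
r96=1100000 pc2: +4 =1064
r97=1100001 pc3: +8 =1072
r98=1100010 pc3: +8 =1080
r99=1100011 pc4: +16 =1096
r100=1100100 pc3: +8 =1104
r101=1100101 pc4: +16 =1120
r102=1100110 pc4: +16 =1136
r103=1100111 pc5: +32 =1168
r104=1101000 pc3: +8 =1176
r105=1101001 pc4: +16 =1192
r106=1101010 pc4: +16 =1208
r107=1101011 pc5: +32 =1240
r108=1101100 pc4: +16 =1256
r109=1101101 pc5: +32 =1288
r110=1101110 pc5: +32 =1320
r111=1101111 pc6: +64 =1384
r112=1110000 pc3: +8 =1392
r113=1110001 pc4: +16 =1408
r114=1110010 pc4: +16 =1424
r115=1110011 pc5: +32 =1456
r116=1110100 pc4: +16 =1472
r117=1110101 pc5: +32 =1504
r118=1110110 pc5: +32 =1536
r119=1110111 pc6: +64 =1600
r120=1111000 pc4: +16 =1616
r121=1111001 pc5: +32 =1648
r122=1111010 pc5: +32 =1680
r123=1111011 pc6: +64 =1744
r124=1111100 pc5: +32 =1776
r125=1111101 pc6: +64 =1840

Answer: 1840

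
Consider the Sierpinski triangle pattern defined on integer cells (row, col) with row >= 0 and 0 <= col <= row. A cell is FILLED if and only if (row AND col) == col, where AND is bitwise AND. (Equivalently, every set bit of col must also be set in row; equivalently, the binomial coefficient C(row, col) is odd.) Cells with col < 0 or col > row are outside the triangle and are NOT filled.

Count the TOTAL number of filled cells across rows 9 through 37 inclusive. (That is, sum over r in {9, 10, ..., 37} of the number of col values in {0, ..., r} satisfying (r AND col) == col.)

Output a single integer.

r9=1001 pc2: +4 =4
r10=1010 pc2: +4 =8
r11=1011 pc3: +8 =16
r12=1100 pc2: +4 =20
r13=1101 pc3: +8 =28
r14=1110 pc3: +8 =36
r15=1111 pc4: +16 =52
r16=10000 pc1: +2 =54
r17=10001 pc2: +4 =58
r18=10010 pc2: +4 =62
r19=10011 pc3: +8 =70
r20=10100 pc2: +4 =74
r21=10101 pc3: +8 =82
r22=10110 pc3: +8 =90
r23=10111 pc4: +16 =106
r24=11000 pc2: +4 =110
r25=11001 pc3: +8 =118
r26=11010 pc3: +8 =126
r27=11011 pc4: +16 =142
r28=11100 pc3: +8 =150
r29=11101 pc4: +16 =166
r30=11110 pc4: +16 =182
r31=11111 pc5: +32 =214
r32=100000 pc1: +2 =216
r33=100001 pc2: +4 =220
r34=100010 pc2: +4 =224
r35=100011 pc3: +8 =232
r36=100100 pc2: +4 =236
r37=100101 pc3: +8 =244

Answer: 244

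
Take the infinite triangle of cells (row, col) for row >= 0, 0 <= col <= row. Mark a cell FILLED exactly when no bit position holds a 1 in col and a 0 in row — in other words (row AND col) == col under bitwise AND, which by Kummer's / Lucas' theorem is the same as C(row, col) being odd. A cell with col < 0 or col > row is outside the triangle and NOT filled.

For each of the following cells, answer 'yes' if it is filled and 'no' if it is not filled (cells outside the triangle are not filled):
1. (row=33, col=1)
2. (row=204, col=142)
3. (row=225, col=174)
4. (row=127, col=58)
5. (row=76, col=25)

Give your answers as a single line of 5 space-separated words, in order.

Answer: yes no no yes no

Derivation:
(33,1): row=0b100001, col=0b1, row AND col = 0b1 = 1; 1 == 1 -> filled
(204,142): row=0b11001100, col=0b10001110, row AND col = 0b10001100 = 140; 140 != 142 -> empty
(225,174): row=0b11100001, col=0b10101110, row AND col = 0b10100000 = 160; 160 != 174 -> empty
(127,58): row=0b1111111, col=0b111010, row AND col = 0b111010 = 58; 58 == 58 -> filled
(76,25): row=0b1001100, col=0b11001, row AND col = 0b1000 = 8; 8 != 25 -> empty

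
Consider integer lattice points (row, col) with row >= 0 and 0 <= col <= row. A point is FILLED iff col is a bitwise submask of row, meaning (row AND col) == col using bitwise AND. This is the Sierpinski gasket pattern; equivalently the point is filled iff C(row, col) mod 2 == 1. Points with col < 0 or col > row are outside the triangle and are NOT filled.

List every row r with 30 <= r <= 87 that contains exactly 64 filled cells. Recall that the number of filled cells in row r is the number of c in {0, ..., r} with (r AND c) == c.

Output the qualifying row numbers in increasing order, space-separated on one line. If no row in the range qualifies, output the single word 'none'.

Row r has 2^popcount(r) filled cells, so we need popcount(r) = log2(64) = 6.
Scan r = 30..87 and keep those with exactly 6 one-bits:
r=30=11110 popcount=4 -> skip
r=31=11111 popcount=5 -> skip
r=32=100000 popcount=1 -> skip
r=33=100001 popcount=2 -> skip
r=34=100010 popcount=2 -> skip
r=35=100011 popcount=3 -> skip
r=36=100100 popcount=2 -> skip
r=37=100101 popcount=3 -> skip
r=38=100110 popcount=3 -> skip
r=39=100111 popcount=4 -> skip
r=40=101000 popcount=2 -> skip
r=41=101001 popcount=3 -> skip
r=42=101010 popcount=3 -> skip
r=43=101011 popcount=4 -> skip
r=44=101100 popcount=3 -> skip
r=45=101101 popcount=4 -> skip
r=46=101110 popcount=4 -> skip
r=47=101111 popcount=5 -> skip
r=48=110000 popcount=2 -> skip
r=49=110001 popcount=3 -> skip
r=50=110010 popcount=3 -> skip
r=51=110011 popcount=4 -> skip
r=52=110100 popcount=3 -> skip
r=53=110101 popcount=4 -> skip
r=54=110110 popcount=4 -> skip
r=55=110111 popcount=5 -> skip
r=56=111000 popcount=3 -> skip
r=57=111001 popcount=4 -> skip
r=58=111010 popcount=4 -> skip
r=59=111011 popcount=5 -> skip
r=60=111100 popcount=4 -> skip
r=61=111101 popcount=5 -> skip
r=62=111110 popcount=5 -> skip
r=63=111111 popcount=6 -> KEEP
r=64=1000000 popcount=1 -> skip
r=65=1000001 popcount=2 -> skip
r=66=1000010 popcount=2 -> skip
r=67=1000011 popcount=3 -> skip
r=68=1000100 popcount=2 -> skip
r=69=1000101 popcount=3 -> skip
r=70=1000110 popcount=3 -> skip
r=71=1000111 popcount=4 -> skip
r=72=1001000 popcount=2 -> skip
r=73=1001001 popcount=3 -> skip
r=74=1001010 popcount=3 -> skip
r=75=1001011 popcount=4 -> skip
r=76=1001100 popcount=3 -> skip
r=77=1001101 popcount=4 -> skip
r=78=1001110 popcount=4 -> skip
r=79=1001111 popcount=5 -> skip
r=80=1010000 popcount=2 -> skip
r=81=1010001 popcount=3 -> skip
r=82=1010010 popcount=3 -> skip
r=83=1010011 popcount=4 -> skip
r=84=1010100 popcount=3 -> skip
r=85=1010101 popcount=4 -> skip
r=86=1010110 popcount=4 -> skip
r=87=1010111 popcount=5 -> skip
Kept rows: 63

Answer: 63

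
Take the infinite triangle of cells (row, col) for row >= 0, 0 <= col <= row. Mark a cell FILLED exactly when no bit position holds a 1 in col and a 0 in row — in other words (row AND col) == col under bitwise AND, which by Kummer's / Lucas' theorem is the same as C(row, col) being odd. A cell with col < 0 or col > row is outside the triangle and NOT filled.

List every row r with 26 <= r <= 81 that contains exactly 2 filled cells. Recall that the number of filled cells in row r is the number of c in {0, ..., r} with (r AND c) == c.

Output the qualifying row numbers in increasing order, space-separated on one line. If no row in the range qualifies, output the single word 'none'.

Answer: 32 64

Derivation:
Row r has 2^popcount(r) filled cells, so we need popcount(r) = log2(2) = 1.
Scan r = 26..81 and keep those with exactly 1 one-bits:
r=26=11010 popcount=3 -> skip
r=27=11011 popcount=4 -> skip
r=28=11100 popcount=3 -> skip
r=29=11101 popcount=4 -> skip
r=30=11110 popcount=4 -> skip
r=31=11111 popcount=5 -> skip
r=32=100000 popcount=1 -> KEEP
r=33=100001 popcount=2 -> skip
r=34=100010 popcount=2 -> skip
r=35=100011 popcount=3 -> skip
r=36=100100 popcount=2 -> skip
r=37=100101 popcount=3 -> skip
r=38=100110 popcount=3 -> skip
r=39=100111 popcount=4 -> skip
r=40=101000 popcount=2 -> skip
r=41=101001 popcount=3 -> skip
r=42=101010 popcount=3 -> skip
r=43=101011 popcount=4 -> skip
r=44=101100 popcount=3 -> skip
r=45=101101 popcount=4 -> skip
r=46=101110 popcount=4 -> skip
r=47=101111 popcount=5 -> skip
r=48=110000 popcount=2 -> skip
r=49=110001 popcount=3 -> skip
r=50=110010 popcount=3 -> skip
r=51=110011 popcount=4 -> skip
r=52=110100 popcount=3 -> skip
r=53=110101 popcount=4 -> skip
r=54=110110 popcount=4 -> skip
r=55=110111 popcount=5 -> skip
r=56=111000 popcount=3 -> skip
r=57=111001 popcount=4 -> skip
r=58=111010 popcount=4 -> skip
r=59=111011 popcount=5 -> skip
r=60=111100 popcount=4 -> skip
r=61=111101 popcount=5 -> skip
r=62=111110 popcount=5 -> skip
r=63=111111 popcount=6 -> skip
r=64=1000000 popcount=1 -> KEEP
r=65=1000001 popcount=2 -> skip
r=66=1000010 popcount=2 -> skip
r=67=1000011 popcount=3 -> skip
r=68=1000100 popcount=2 -> skip
r=69=1000101 popcount=3 -> skip
r=70=1000110 popcount=3 -> skip
r=71=1000111 popcount=4 -> skip
r=72=1001000 popcount=2 -> skip
r=73=1001001 popcount=3 -> skip
r=74=1001010 popcount=3 -> skip
r=75=1001011 popcount=4 -> skip
r=76=1001100 popcount=3 -> skip
r=77=1001101 popcount=4 -> skip
r=78=1001110 popcount=4 -> skip
r=79=1001111 popcount=5 -> skip
r=80=1010000 popcount=2 -> skip
r=81=1010001 popcount=3 -> skip
Kept rows: 32 64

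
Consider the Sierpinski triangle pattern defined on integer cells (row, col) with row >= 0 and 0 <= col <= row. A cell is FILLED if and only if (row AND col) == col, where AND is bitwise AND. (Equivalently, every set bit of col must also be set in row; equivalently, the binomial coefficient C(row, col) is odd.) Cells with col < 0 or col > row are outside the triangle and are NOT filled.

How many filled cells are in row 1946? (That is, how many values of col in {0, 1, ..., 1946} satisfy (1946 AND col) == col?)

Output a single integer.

Answer: 128

Derivation:
1946 in binary = 11110011010
popcount(1946) = number of 1-bits in 11110011010 = 7
A col c satisfies (1946 AND c) == c iff every set bit of c is also set in 1946; each of the 7 set bits of 1946 can independently be on or off in c.
count = 2^7 = 128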